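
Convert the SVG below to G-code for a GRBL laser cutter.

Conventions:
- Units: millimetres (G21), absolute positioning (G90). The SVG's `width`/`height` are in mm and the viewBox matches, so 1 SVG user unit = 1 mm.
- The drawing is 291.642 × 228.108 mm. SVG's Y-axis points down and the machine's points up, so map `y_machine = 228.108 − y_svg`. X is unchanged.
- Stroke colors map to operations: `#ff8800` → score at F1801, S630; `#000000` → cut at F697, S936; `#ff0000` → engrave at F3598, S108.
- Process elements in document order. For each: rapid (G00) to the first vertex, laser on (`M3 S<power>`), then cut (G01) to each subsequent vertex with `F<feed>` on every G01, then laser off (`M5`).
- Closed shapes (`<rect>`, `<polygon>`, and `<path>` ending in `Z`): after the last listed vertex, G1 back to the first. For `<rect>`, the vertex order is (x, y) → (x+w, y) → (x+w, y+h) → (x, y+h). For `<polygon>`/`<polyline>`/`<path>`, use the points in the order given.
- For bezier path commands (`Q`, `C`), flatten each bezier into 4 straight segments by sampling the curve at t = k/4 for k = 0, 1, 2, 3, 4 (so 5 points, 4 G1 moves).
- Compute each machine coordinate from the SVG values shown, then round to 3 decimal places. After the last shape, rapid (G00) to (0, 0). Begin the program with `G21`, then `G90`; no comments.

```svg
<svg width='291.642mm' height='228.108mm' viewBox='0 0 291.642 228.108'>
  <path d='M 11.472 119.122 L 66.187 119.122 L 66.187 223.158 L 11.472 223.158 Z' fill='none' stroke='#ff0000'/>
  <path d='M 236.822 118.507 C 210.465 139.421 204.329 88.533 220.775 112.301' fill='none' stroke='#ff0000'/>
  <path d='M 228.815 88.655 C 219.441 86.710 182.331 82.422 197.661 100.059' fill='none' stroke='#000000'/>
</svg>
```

G21
G90
G00 X11.472 Y108.986
M3 S108
G01 X66.187 Y108.986 F3598
G01 X66.187 Y4.950 F3598
G01 X11.472 Y4.950 F3598
G01 X11.472 Y108.986 F3598
M5
G00 X236.822 Y109.601
M3 S108
G01 X220.883 Y105.090 F3598
G01 X212.747 Y113.774 F3598
G01 X212.638 Y121.923 F3598
G01 X220.775 Y115.807 F3598
M5
G00 X228.815 Y139.453
M3 S936
G01 X217.837 Y140.972 F697
G01 X203.974 Y141.094 F697
G01 X194.743 Y137.545 F697
G01 X197.661 Y128.049 F697
M5
G00 X0.000 Y0.000

viewBox `0 0 291.642 228.108` with mm width/height → 1 unit = 1 mm. Flip: y_m = 228.108 − y_svg.

**Shape 1** — `<path>` rectangle, stroke `#ff0000` → engrave (S108, F3598). Machine vertices: (11.472,108.986) → (66.187,108.986) → (66.187,4.950) → (11.472,4.950) → (11.472,108.986). Closed: final G1 returns to the first vertex.

**Shape 2** — `<path>` cubic bezier, stroke `#ff0000` → engrave (S108, F3598). Control points (SVG): P0=(236.822,118.507), P1=(210.465,139.421), P2=(204.329,88.533), P3=(220.775,112.301); sampled at t=k/4. Machine vertices: (236.822,109.601) → (220.883,105.090) → (212.747,113.774) → (212.638,121.923) → (220.775,115.807). Open path.

**Shape 3** — `<path>` cubic bezier, stroke `#000000` → cut (S936, F697). Control points (SVG): P0=(228.815,88.655), P1=(219.441,86.710), P2=(182.331,82.422), P3=(197.661,100.059); sampled at t=k/4. Machine vertices: (228.815,139.453) → (217.837,140.972) → (203.974,141.094) → (194.743,137.545) → (197.661,128.049). Open path.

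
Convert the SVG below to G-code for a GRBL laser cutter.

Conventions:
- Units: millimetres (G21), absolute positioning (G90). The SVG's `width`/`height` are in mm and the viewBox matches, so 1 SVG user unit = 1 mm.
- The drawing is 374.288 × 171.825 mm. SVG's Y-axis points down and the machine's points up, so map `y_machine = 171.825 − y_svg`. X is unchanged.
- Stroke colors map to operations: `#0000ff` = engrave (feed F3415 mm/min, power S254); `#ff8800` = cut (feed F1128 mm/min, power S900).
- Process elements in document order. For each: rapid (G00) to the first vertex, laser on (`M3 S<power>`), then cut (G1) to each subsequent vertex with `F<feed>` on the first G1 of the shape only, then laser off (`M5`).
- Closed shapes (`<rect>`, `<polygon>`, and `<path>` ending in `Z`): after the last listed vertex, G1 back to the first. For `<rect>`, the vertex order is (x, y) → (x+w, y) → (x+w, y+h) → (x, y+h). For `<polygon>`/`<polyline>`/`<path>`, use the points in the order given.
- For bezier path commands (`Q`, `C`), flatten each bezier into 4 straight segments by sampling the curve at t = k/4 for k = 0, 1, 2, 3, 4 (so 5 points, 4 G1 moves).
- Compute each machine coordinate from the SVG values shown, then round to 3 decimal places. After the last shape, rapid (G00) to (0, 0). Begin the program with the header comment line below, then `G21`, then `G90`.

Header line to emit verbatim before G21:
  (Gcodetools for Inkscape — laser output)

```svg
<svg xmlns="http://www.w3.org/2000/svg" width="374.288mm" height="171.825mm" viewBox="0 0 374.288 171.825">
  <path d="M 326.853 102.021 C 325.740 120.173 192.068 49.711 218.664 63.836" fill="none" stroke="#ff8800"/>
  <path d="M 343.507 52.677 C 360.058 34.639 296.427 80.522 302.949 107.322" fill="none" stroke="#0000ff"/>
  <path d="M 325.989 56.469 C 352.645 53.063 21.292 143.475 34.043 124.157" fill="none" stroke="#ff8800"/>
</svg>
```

(Gcodetools for Inkscape — laser output)
G21
G90
G00 X326.853 Y69.804
M3 S900
G1 X305.739 Y70.099 F1128
G1 X262.368 Y87.386
G1 X224.192 Y105.429
G1 X218.664 Y107.989
M5
G00 X343.507 Y119.148
M3 S254
G1 X343.235 Y121.988 F3415
G1 X326.989 Y108.640
G1 X308.862 Y86.884
G1 X302.949 Y64.503
M5
G00 X325.989 Y115.356
M3 S900
G1 X289.825 Y103.500 F1128
G1 X185.230 Y75.545
G1 X78.029 Y50.573
G1 X34.043 Y47.668
M5
G00 X0.000 Y0.000

1 u = 1 mm; y_m = 171.825 − y.

[1] `<path>` cubic bezier, #ff8800→cut S900 F1128: (326.853,69.804) → (305.739,70.099) → (262.368,87.386) → (224.192,105.429) → (218.664,107.989)

[2] `<path>` cubic bezier, #0000ff→engrave S254 F3415: (343.507,119.148) → (343.235,121.988) → (326.989,108.640) → (308.862,86.884) → (302.949,64.503)

[3] `<path>` cubic bezier, #ff8800→cut S900 F1128: (325.989,115.356) → (289.825,103.500) → (185.230,75.545) → (78.029,50.573) → (34.043,47.668)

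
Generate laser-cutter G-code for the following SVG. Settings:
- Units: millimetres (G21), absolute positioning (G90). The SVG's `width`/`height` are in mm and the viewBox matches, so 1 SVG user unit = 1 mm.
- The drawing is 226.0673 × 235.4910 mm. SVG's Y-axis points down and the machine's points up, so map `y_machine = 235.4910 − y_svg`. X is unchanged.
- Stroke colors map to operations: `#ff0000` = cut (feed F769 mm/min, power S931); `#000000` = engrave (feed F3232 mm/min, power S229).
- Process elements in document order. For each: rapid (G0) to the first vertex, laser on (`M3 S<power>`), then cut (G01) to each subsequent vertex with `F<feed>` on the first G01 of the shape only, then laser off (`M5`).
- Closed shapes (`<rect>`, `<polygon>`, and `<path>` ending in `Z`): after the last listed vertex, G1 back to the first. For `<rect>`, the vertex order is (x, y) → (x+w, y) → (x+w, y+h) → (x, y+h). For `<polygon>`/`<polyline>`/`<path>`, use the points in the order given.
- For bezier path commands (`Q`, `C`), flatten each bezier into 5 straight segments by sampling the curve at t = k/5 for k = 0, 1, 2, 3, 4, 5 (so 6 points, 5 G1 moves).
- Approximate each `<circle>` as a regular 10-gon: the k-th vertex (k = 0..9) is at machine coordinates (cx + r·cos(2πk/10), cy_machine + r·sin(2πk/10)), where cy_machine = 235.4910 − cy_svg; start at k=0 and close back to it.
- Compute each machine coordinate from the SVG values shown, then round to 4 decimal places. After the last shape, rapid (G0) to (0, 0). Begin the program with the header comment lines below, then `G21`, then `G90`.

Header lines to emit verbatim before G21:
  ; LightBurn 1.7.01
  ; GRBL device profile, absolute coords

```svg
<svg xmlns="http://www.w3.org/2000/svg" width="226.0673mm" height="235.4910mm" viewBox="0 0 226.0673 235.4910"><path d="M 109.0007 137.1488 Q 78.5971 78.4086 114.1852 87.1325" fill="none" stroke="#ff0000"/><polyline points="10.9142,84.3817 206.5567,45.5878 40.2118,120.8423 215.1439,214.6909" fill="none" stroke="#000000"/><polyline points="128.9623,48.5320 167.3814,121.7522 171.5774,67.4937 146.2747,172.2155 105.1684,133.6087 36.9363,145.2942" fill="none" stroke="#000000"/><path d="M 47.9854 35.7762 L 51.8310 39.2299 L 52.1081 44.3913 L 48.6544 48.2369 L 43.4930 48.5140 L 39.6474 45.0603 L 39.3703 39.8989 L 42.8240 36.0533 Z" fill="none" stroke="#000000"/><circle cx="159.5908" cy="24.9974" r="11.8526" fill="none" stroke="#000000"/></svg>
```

; LightBurn 1.7.01
; GRBL device profile, absolute coords
G21
G90
G0 X109.0007 Y98.3422
M3 S931
G01 X99.4789 Y119.1397 F769
G01 X95.2365 Y134.5401
G01 X96.2734 Y144.5434
G01 X102.5896 Y149.1495
G01 X114.1852 Y148.3585
M5
G0 X10.9142 Y151.1093
M3 S229
G01 X206.5567 Y189.9032 F3232
G01 X40.2118 Y114.6487
G01 X215.1439 Y20.8001
M5
G0 X128.9623 Y186.9590
M3 S229
G01 X167.3814 Y113.7388 F3232
G01 X171.5774 Y167.9973
G01 X146.2747 Y63.2755
G01 X105.1684 Y101.8823
G01 X36.9363 Y90.1968
M5
G0 X47.9854 Y199.7148
M3 S229
G01 X51.8310 Y196.2611 F3232
G01 X52.1081 Y191.0997
G01 X48.6544 Y187.2541
G01 X43.4930 Y186.9770
G01 X39.6474 Y190.4307
G01 X39.3703 Y195.5921
G01 X42.8240 Y199.4377
G01 X47.9854 Y199.7148
M5
G0 X171.4434 Y210.4936
M3 S229
G01 X169.1798 Y217.4604 F3232
G01 X163.2535 Y221.7661
G01 X155.9281 Y221.7661
G01 X150.0018 Y217.4604
G01 X147.7382 Y210.4936
G01 X150.0018 Y203.5268
G01 X155.9281 Y199.2211
G01 X163.2535 Y199.2211
G01 X169.1798 Y203.5268
G01 X171.4434 Y210.4936
M5
G0 X0.0000 Y0.0000

1 u = 1 mm; y_m = 235.4910 − y.

[1] `<path>` quadratic bezier, #ff0000→cut S931 F769: (109.0007,98.3422) → (99.4789,119.1397) → (95.2365,134.5401) → (96.2734,144.5434) → (102.5896,149.1495) → (114.1852,148.3585)

[2] `<polyline>` open polyline, #000000→engrave S229 F3232: (10.9142,151.1093) → (206.5567,189.9032) → (40.2118,114.6487) → (215.1439,20.8001)

[3] `<polyline>` open polyline, #000000→engrave S229 F3232: (128.9623,186.9590) → (167.3814,113.7388) → (171.5774,167.9973) → (146.2747,63.2755) → (105.1684,101.8823) → (36.9363,90.1968)

[4] `<path>` regular polygon, #000000→engrave S229 F3232: (47.9854,199.7148) → (51.8310,196.2611) → (52.1081,191.0997) → (48.6544,187.2541) → (43.4930,186.9770) → (39.6474,190.4307) → (39.3703,195.5921) → (42.8240,199.4377) → (47.9854,199.7148) (closed)

[5] `<circle>` circle, #000000→engrave S229 F3232: (171.4434,210.4936) → (169.1798,217.4604) → (163.2535,221.7661) → (155.9281,221.7661) → (150.0018,217.4604) → (147.7382,210.4936) → (150.0018,203.5268) → (155.9281,199.2211) → (163.2535,199.2211) → (169.1798,203.5268) → (171.4434,210.4936) (closed)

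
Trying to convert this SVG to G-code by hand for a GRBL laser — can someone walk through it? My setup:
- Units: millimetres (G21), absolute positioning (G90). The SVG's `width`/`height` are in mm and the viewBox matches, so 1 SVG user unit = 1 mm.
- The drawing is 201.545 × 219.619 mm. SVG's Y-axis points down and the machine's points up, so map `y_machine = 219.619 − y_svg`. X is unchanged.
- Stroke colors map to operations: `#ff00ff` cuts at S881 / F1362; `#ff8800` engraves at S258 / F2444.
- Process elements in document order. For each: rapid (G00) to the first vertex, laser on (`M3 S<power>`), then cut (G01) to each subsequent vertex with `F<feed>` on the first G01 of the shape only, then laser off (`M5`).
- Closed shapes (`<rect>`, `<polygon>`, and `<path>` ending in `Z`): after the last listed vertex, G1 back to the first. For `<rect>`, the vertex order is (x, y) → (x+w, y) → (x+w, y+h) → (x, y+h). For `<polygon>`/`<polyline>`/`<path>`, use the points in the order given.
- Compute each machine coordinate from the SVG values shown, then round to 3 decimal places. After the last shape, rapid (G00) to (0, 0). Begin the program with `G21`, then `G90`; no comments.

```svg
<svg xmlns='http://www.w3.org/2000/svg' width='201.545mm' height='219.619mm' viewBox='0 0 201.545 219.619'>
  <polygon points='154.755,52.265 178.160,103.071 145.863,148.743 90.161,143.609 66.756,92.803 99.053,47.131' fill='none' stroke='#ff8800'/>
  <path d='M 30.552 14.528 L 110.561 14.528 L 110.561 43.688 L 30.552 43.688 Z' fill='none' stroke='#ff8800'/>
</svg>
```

G21
G90
G00 X154.755 Y167.354
M3 S258
G01 X178.160 Y116.548 F2444
G01 X145.863 Y70.876
G01 X90.161 Y76.010
G01 X66.756 Y126.816
G01 X99.053 Y172.488
G01 X154.755 Y167.354
M5
G00 X30.552 Y205.091
M3 S258
G01 X110.561 Y205.091 F2444
G01 X110.561 Y175.931
G01 X30.552 Y175.931
G01 X30.552 Y205.091
M5
G00 X0.000 Y0.000

viewBox `0 0 201.545 219.619` with mm width/height → 1 unit = 1 mm. Flip: y_m = 219.619 − y_svg.

**Shape 1** — `<polygon>` regular polygon, stroke `#ff8800` → engrave (S258, F2444). Machine vertices: (154.755,167.354) → (178.160,116.548) → (145.863,70.876) → (90.161,76.010) → (66.756,126.816) → (99.053,172.488) → (154.755,167.354). Closed: final G1 returns to the first vertex.

**Shape 2** — `<path>` rectangle, stroke `#ff8800` → engrave (S258, F2444). Machine vertices: (30.552,205.091) → (110.561,205.091) → (110.561,175.931) → (30.552,175.931) → (30.552,205.091). Closed: final G1 returns to the first vertex.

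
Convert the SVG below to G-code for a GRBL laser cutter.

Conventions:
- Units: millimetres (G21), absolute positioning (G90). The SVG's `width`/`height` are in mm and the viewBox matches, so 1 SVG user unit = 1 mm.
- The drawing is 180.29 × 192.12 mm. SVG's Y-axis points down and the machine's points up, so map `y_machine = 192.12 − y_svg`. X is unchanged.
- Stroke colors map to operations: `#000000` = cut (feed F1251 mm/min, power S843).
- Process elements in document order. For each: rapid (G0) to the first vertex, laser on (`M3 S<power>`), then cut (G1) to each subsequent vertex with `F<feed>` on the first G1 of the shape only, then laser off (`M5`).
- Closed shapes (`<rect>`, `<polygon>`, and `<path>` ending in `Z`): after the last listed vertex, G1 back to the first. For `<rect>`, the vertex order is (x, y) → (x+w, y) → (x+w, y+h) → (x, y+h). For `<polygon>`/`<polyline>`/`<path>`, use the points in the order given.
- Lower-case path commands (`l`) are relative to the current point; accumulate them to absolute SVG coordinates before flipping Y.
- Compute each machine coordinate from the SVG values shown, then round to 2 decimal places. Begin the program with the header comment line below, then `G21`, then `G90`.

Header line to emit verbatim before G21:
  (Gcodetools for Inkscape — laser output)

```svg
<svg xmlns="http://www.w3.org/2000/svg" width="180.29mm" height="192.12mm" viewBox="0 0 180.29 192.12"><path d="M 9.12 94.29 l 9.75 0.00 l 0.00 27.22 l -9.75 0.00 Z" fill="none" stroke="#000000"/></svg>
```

(Gcodetools for Inkscape — laser output)
G21
G90
G0 X9.12 Y97.83
M3 S843
G1 X18.87 Y97.83 F1251
G1 X18.87 Y70.61
G1 X9.12 Y70.61
G1 X9.12 Y97.83
M5

Since the viewBox matches the mm dimensions, user units are millimetres directly. The only transform is the Y-flip y_m = 192.12 − y_svg.

Shape 1 is a rectangle drawn with `<path>`. Its stroke #000000 means cut at S843, F1251. After flipping Y the toolpath is (9.12,97.83) → (18.87,97.83) → (18.87,70.61) → (9.12,70.61) → (9.12,97.83), returning to the start.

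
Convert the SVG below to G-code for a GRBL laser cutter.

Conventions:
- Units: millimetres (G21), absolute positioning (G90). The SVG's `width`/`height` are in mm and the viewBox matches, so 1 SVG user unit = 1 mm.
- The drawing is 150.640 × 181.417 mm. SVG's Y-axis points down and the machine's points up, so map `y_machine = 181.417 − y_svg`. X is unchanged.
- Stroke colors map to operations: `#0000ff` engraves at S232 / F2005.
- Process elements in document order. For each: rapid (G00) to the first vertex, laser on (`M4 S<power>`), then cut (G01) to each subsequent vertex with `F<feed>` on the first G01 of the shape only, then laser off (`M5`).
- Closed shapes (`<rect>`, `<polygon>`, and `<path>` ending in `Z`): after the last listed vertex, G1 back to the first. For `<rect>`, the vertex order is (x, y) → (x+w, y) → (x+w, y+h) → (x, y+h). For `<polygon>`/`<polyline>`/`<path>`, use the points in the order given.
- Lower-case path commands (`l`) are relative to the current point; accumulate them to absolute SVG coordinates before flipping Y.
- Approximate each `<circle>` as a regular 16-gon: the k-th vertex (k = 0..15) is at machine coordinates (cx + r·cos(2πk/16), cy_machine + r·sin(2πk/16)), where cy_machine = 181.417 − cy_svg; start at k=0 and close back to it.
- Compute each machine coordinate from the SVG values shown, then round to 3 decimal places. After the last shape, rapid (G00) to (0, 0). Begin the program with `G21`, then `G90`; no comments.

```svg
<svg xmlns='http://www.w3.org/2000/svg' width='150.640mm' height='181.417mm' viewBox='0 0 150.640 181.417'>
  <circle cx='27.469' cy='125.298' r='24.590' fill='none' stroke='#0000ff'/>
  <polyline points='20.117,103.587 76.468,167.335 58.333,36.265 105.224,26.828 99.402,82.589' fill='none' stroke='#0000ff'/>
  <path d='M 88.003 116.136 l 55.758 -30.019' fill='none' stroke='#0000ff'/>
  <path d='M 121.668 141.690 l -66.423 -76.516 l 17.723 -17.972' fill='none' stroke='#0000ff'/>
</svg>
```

1 u = 1 mm; y_m = 181.417 − y.

[1] `<circle>` circle, #0000ff→engrave S232 F2005: (52.059,56.119) → (50.187,65.529) → (44.857,73.507) → (36.879,78.837) → (27.469,80.709) → (18.059,78.837) → (10.081,73.507) → (4.751,65.529) → (2.879,56.119) → (4.751,46.709) → (10.081,38.731) → (18.059,33.401) → (27.469,31.529) → (36.879,33.401) → (44.857,38.731) → (50.187,46.709) → (52.059,56.119) (closed)

[2] `<polyline>` open polyline, #0000ff→engrave S232 F2005: (20.117,77.830) → (76.468,14.082) → (58.333,145.152) → (105.224,154.589) → (99.402,98.828)

[3] `<path>` line segment, #0000ff→engrave S232 F2005: (88.003,65.281) → (143.761,95.300)

[4] `<path>` open polyline, #0000ff→engrave S232 F2005: (121.668,39.727) → (55.245,116.243) → (72.968,134.215)

G21
G90
G00 X52.059 Y56.119
M4 S232
G01 X50.187 Y65.529 F2005
G01 X44.857 Y73.507
G01 X36.879 Y78.837
G01 X27.469 Y80.709
G01 X18.059 Y78.837
G01 X10.081 Y73.507
G01 X4.751 Y65.529
G01 X2.879 Y56.119
G01 X4.751 Y46.709
G01 X10.081 Y38.731
G01 X18.059 Y33.401
G01 X27.469 Y31.529
G01 X36.879 Y33.401
G01 X44.857 Y38.731
G01 X50.187 Y46.709
G01 X52.059 Y56.119
M5
G00 X20.117 Y77.830
M4 S232
G01 X76.468 Y14.082 F2005
G01 X58.333 Y145.152
G01 X105.224 Y154.589
G01 X99.402 Y98.828
M5
G00 X88.003 Y65.281
M4 S232
G01 X143.761 Y95.300 F2005
M5
G00 X121.668 Y39.727
M4 S232
G01 X55.245 Y116.243 F2005
G01 X72.968 Y134.215
M5
G00 X0.000 Y0.000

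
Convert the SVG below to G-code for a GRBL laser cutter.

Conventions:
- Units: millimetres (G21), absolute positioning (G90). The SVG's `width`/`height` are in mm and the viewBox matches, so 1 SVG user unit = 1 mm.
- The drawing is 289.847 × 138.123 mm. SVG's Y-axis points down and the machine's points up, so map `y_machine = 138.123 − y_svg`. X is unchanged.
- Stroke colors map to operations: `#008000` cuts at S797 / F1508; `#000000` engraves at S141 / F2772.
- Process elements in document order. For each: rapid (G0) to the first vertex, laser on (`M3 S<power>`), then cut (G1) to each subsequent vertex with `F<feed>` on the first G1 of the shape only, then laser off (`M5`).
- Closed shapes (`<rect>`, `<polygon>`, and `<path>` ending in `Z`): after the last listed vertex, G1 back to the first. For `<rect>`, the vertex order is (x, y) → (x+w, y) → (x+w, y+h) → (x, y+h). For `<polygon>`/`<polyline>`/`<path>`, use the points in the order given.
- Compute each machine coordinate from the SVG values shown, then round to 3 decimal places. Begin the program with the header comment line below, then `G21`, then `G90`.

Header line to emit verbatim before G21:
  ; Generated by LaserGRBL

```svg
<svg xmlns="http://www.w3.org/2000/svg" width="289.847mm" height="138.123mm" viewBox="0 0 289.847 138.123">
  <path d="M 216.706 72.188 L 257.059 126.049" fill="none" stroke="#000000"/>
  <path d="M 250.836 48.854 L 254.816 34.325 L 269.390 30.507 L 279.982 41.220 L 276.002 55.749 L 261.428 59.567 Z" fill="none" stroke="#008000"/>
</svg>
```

; Generated by LaserGRBL
G21
G90
G0 X216.706 Y65.935
M3 S141
G1 X257.059 Y12.074 F2772
M5
G0 X250.836 Y89.269
M3 S797
G1 X254.816 Y103.798 F1508
G1 X269.390 Y107.616
G1 X279.982 Y96.903
G1 X276.002 Y82.374
G1 X261.428 Y78.556
G1 X250.836 Y89.269
M5

1 u = 1 mm; y_m = 138.123 − y.

[1] `<path>` line segment, #000000→engrave S141 F2772: (216.706,65.935) → (257.059,12.074)

[2] `<path>` regular polygon, #008000→cut S797 F1508: (250.836,89.269) → (254.816,103.798) → (269.390,107.616) → (279.982,96.903) → (276.002,82.374) → (261.428,78.556) → (250.836,89.269) (closed)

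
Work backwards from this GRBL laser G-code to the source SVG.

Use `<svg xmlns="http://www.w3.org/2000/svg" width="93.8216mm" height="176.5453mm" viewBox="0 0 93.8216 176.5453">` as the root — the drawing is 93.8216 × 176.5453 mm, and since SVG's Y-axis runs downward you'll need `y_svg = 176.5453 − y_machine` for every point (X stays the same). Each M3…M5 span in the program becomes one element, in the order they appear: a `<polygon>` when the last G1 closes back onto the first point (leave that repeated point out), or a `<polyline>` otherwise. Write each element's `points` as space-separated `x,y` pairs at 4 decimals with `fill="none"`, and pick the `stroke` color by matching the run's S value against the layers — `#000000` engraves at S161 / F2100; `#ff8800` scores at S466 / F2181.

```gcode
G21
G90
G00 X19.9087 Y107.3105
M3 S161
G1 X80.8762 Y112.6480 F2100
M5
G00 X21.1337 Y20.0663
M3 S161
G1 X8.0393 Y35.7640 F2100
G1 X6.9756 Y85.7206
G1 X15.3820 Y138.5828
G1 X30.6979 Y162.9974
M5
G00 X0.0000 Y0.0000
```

y_svg = 176.5453 − y_m. Every run uses S161, so all elements get stroke `#000000` (engrave).

[1] open run; points: 19.9087,69.2348 80.8762,63.8973

[2] open run; points: 21.1337,156.4790 8.0393,140.7813 6.9756,90.8247 15.3820,37.9625 30.6979,13.5479

<svg xmlns="http://www.w3.org/2000/svg" width="93.8216mm" height="176.5453mm" viewBox="0 0 93.8216 176.5453">
  <polyline points="19.9087,69.2348 80.8762,63.8973" fill="none" stroke="#000000"/>
  <polyline points="21.1337,156.4790 8.0393,140.7813 6.9756,90.8247 15.3820,37.9625 30.6979,13.5479" fill="none" stroke="#000000"/>
</svg>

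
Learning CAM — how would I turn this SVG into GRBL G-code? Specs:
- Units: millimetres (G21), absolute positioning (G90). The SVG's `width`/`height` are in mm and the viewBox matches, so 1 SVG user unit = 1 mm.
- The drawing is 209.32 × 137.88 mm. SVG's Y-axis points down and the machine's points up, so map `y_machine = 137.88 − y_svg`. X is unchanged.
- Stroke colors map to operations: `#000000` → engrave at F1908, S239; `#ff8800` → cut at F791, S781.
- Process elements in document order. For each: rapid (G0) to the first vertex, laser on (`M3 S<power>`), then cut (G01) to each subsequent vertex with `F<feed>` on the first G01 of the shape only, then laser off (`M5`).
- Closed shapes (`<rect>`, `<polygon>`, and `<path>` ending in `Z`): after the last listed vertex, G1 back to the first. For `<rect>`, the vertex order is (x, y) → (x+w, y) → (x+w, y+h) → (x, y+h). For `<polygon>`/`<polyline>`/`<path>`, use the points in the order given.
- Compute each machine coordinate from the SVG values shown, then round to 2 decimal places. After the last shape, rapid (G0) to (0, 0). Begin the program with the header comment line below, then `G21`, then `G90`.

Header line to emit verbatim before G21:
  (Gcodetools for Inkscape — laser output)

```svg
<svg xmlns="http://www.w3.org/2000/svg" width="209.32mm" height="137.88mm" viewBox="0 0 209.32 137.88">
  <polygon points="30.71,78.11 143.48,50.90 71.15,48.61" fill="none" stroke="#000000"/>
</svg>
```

Since the viewBox matches the mm dimensions, user units are millimetres directly. The only transform is the Y-flip y_m = 137.88 − y_svg.

Shape 1 is a closed polygon drawn with `<polygon>`. Its stroke #000000 means engrave at S239, F1908. After flipping Y the toolpath is (30.71,59.77) → (143.48,86.98) → (71.15,89.27) → (30.71,59.77), returning to the start.

(Gcodetools for Inkscape — laser output)
G21
G90
G0 X30.71 Y59.77
M3 S239
G01 X143.48 Y86.98 F1908
G01 X71.15 Y89.27
G01 X30.71 Y59.77
M5
G0 X0.00 Y0.00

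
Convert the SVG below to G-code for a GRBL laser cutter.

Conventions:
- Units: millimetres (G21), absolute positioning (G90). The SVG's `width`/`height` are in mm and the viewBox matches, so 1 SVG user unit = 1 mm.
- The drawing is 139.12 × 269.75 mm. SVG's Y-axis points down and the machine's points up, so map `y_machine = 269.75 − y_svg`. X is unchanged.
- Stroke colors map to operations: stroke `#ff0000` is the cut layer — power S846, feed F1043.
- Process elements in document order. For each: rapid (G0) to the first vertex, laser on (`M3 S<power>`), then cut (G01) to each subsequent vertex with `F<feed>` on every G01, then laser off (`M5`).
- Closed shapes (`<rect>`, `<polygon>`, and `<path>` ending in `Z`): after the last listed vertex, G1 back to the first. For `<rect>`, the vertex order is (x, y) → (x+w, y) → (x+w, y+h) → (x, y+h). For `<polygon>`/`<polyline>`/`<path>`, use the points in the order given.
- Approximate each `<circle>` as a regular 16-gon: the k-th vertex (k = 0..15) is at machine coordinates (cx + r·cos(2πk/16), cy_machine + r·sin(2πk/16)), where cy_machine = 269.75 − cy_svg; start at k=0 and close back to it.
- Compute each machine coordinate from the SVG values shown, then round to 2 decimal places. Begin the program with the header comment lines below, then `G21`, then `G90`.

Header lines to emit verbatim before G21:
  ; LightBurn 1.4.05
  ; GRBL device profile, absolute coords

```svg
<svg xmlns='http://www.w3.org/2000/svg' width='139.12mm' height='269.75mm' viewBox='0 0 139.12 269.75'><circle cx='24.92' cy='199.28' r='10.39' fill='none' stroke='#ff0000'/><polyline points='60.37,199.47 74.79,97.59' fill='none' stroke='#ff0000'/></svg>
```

viewBox `0 0 139.12 269.75` with mm width/height → 1 unit = 1 mm. Flip: y_m = 269.75 − y_svg.

**Shape 1** — `<circle>` circle, stroke `#ff0000` → cut (S846, F1043). Machine vertices: (35.31,70.47) → (34.52,74.45) → (32.27,77.82) → (28.90,80.07) → (24.92,80.86) → (20.94,80.07) → (17.57,77.82) → (15.32,74.45) → (14.53,70.47) → (15.32,66.49) → (17.57,63.12) → (20.94,60.87) → (24.92,60.08) → (28.90,60.87) → (32.27,63.12) → (34.52,66.49) → (35.31,70.47). Closed: final G1 returns to the first vertex.

**Shape 2** — `<polyline>` line segment, stroke `#ff0000` → cut (S846, F1043). Machine vertices: (60.37,70.28) → (74.79,172.16). Open path.

; LightBurn 1.4.05
; GRBL device profile, absolute coords
G21
G90
G0 X35.31 Y70.47
M3 S846
G01 X34.52 Y74.45 F1043
G01 X32.27 Y77.82 F1043
G01 X28.90 Y80.07 F1043
G01 X24.92 Y80.86 F1043
G01 X20.94 Y80.07 F1043
G01 X17.57 Y77.82 F1043
G01 X15.32 Y74.45 F1043
G01 X14.53 Y70.47 F1043
G01 X15.32 Y66.49 F1043
G01 X17.57 Y63.12 F1043
G01 X20.94 Y60.87 F1043
G01 X24.92 Y60.08 F1043
G01 X28.90 Y60.87 F1043
G01 X32.27 Y63.12 F1043
G01 X34.52 Y66.49 F1043
G01 X35.31 Y70.47 F1043
M5
G0 X60.37 Y70.28
M3 S846
G01 X74.79 Y172.16 F1043
M5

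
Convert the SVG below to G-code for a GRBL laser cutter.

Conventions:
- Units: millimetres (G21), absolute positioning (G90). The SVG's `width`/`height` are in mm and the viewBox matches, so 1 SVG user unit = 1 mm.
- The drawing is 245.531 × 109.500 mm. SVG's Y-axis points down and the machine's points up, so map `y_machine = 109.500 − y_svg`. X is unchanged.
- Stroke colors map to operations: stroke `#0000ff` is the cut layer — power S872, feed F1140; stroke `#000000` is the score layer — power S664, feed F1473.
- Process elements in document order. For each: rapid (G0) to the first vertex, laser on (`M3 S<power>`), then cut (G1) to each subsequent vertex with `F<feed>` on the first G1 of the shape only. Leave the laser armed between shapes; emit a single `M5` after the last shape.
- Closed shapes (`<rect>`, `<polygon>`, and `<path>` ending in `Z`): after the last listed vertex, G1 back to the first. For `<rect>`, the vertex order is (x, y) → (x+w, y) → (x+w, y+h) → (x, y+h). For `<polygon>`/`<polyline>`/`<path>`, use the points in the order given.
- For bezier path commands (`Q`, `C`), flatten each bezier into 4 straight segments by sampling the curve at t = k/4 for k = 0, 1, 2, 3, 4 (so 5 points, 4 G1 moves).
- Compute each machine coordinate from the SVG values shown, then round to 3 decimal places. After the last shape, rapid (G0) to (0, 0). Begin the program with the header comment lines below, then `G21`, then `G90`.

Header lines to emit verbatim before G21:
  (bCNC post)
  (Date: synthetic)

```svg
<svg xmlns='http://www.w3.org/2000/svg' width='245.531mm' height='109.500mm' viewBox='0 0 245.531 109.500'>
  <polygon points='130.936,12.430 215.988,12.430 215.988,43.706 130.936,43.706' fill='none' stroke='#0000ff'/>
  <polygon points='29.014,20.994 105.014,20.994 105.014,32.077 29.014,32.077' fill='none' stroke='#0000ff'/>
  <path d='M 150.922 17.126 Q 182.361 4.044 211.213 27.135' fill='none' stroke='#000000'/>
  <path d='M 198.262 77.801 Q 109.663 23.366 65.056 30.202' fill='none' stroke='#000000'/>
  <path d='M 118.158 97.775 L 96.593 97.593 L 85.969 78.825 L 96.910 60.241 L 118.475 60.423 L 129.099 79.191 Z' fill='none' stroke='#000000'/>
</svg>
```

Since the viewBox matches the mm dimensions, user units are millimetres directly. The only transform is the Y-flip y_m = 109.500 − y_svg.

Shape 1 is a rectangle drawn with `<polygon>`. Its stroke #0000ff means cut at S872, F1140. After flipping Y the toolpath is (130.936,97.070) → (215.988,97.070) → (215.988,65.794) → (130.936,65.794) → (130.936,97.070), returning to the start.

Shape 2 is a rectangle drawn with `<polygon>`. Its stroke #0000ff means cut at S872, F1140. After flipping Y the toolpath is (29.014,88.506) → (105.014,88.506) → (105.014,77.423) → (29.014,77.423) → (29.014,88.506), returning to the start.

Shape 3 is a quadratic bezier drawn with `<path>`. Its stroke #000000 means score at S664, F1473. After flipping Y the toolpath is (150.922,92.374) → (166.480,96.654) → (181.714,96.413) → (196.625,91.650) → (211.213,82.365).

Shape 4 is a quadratic bezier drawn with `<path>`. Its stroke #000000 means score at S664, F1473. After flipping Y the toolpath is (198.262,31.699) → (156.712,55.087) → (120.661,70.816) → (90.109,78.887) → (65.056,79.298).

Shape 5 is a regular polygon drawn with `<path>`. Its stroke #000000 means score at S664, F1473. After flipping Y the toolpath is (118.158,11.725) → (96.593,11.907) → (85.969,30.675) → (96.910,49.259) → (118.475,49.077) → (129.099,30.309) → (118.158,11.725), returning to the start.

(bCNC post)
(Date: synthetic)
G21
G90
G0 X130.936 Y97.070
M3 S872
G1 X215.988 Y97.070 F1140
G1 X215.988 Y65.794
G1 X130.936 Y65.794
G1 X130.936 Y97.070
G0 X29.014 Y88.506
M3 S872
G1 X105.014 Y88.506 F1140
G1 X105.014 Y77.423
G1 X29.014 Y77.423
G1 X29.014 Y88.506
G0 X150.922 Y92.374
M3 S664
G1 X166.480 Y96.654 F1473
G1 X181.714 Y96.413
G1 X196.625 Y91.650
G1 X211.213 Y82.365
G0 X198.262 Y31.699
M3 S664
G1 X156.712 Y55.087 F1473
G1 X120.661 Y70.816
G1 X90.109 Y78.887
G1 X65.056 Y79.298
G0 X118.158 Y11.725
M3 S664
G1 X96.593 Y11.907 F1473
G1 X85.969 Y30.675
G1 X96.910 Y49.259
G1 X118.475 Y49.077
G1 X129.099 Y30.309
G1 X118.158 Y11.725
M5
G0 X0.000 Y0.000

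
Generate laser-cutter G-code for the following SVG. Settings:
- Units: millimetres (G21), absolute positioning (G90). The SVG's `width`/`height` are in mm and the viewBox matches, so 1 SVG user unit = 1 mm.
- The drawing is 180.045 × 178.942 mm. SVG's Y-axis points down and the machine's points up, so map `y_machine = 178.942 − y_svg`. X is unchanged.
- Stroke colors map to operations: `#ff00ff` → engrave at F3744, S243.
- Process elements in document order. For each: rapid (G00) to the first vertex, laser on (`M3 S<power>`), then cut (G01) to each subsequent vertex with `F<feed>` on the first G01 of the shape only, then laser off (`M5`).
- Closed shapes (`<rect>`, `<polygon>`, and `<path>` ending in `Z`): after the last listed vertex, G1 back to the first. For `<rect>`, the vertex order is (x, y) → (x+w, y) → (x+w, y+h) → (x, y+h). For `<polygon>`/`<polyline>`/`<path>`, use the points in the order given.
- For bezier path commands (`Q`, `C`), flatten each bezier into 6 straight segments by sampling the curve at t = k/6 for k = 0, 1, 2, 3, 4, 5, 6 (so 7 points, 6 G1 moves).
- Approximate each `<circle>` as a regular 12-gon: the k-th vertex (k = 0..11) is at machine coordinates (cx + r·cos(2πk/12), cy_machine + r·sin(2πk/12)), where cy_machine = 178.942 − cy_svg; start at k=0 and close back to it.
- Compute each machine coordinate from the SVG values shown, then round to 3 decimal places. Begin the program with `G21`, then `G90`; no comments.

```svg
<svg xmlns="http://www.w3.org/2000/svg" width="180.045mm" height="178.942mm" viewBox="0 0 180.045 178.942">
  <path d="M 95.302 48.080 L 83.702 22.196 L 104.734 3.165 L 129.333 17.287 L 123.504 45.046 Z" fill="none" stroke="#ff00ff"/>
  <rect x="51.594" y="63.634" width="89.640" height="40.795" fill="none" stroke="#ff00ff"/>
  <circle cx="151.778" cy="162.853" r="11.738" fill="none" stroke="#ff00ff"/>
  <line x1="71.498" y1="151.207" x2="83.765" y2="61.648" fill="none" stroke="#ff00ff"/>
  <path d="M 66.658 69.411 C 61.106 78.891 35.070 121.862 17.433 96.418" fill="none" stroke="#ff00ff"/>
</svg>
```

Since the viewBox matches the mm dimensions, user units are millimetres directly. The only transform is the Y-flip y_m = 178.942 − y_svg.

Shape 1 is a regular polygon drawn with `<path>`. Its stroke #ff00ff means engrave at S243, F3744. After flipping Y the toolpath is (95.302,130.862) → (83.702,156.746) → (104.734,175.777) → (129.333,161.655) → (123.504,133.896) → (95.302,130.862), returning to the start.

Shape 2 is a rectangle drawn with `<rect>`. Its stroke #ff00ff means engrave at S243, F3744. After flipping Y the toolpath is (51.594,115.308) → (141.234,115.308) → (141.234,74.513) → (51.594,74.513) → (51.594,115.308), returning to the start.

Shape 3 is a circle drawn with `<circle>`. Its stroke #ff00ff means engrave at S243, F3744. After flipping Y the toolpath is (163.516,16.089) → (161.943,21.958) → (157.647,26.254) → (151.778,27.827) → (145.909,26.254) → (141.613,21.958) → (140.040,16.089) → (141.613,10.220) → (145.909,5.924) → (151.778,4.351) → (157.647,5.924) → (161.943,10.220) → (163.516,16.089), returning to the start.

Shape 4 is a line segment drawn with `<line>`. Its stroke #ff00ff means engrave at S243, F3744. After flipping Y the toolpath is (71.498,27.735) → (83.765,117.294).

Shape 5 is a cubic bezier drawn with `<path>`. Its stroke #ff00ff means engrave at S243, F3744. After flipping Y the toolpath is (66.658,109.531) → (62.309,102.472) → (55.348,92.662) → (46.577,82.931) → (36.800,76.111) → (26.818,75.031) → (17.433,82.524).

G21
G90
G00 X95.302 Y130.862
M3 S243
G01 X83.702 Y156.746 F3744
G01 X104.734 Y175.777
G01 X129.333 Y161.655
G01 X123.504 Y133.896
G01 X95.302 Y130.862
M5
G00 X51.594 Y115.308
M3 S243
G01 X141.234 Y115.308 F3744
G01 X141.234 Y74.513
G01 X51.594 Y74.513
G01 X51.594 Y115.308
M5
G00 X163.516 Y16.089
M3 S243
G01 X161.943 Y21.958 F3744
G01 X157.647 Y26.254
G01 X151.778 Y27.827
G01 X145.909 Y26.254
G01 X141.613 Y21.958
G01 X140.040 Y16.089
G01 X141.613 Y10.220
G01 X145.909 Y5.924
G01 X151.778 Y4.351
G01 X157.647 Y5.924
G01 X161.943 Y10.220
G01 X163.516 Y16.089
M5
G00 X71.498 Y27.735
M3 S243
G01 X83.765 Y117.294 F3744
M5
G00 X66.658 Y109.531
M3 S243
G01 X62.309 Y102.472 F3744
G01 X55.348 Y92.662
G01 X46.577 Y82.931
G01 X36.800 Y76.111
G01 X26.818 Y75.031
G01 X17.433 Y82.524
M5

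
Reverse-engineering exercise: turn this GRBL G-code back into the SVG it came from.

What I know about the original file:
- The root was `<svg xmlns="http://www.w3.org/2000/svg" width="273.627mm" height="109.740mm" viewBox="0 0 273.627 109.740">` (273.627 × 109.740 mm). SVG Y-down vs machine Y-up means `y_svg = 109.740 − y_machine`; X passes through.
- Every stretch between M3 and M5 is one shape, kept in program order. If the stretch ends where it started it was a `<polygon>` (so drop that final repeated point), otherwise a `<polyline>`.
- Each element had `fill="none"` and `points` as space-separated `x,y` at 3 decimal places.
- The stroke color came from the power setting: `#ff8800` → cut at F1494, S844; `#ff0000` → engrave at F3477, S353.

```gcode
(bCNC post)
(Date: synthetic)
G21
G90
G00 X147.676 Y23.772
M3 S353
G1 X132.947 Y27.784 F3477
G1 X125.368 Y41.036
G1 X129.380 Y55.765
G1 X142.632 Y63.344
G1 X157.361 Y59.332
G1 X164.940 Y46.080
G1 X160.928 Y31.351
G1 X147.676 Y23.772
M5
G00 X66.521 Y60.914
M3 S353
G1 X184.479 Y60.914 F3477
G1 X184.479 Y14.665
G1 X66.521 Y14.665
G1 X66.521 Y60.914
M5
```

<svg xmlns="http://www.w3.org/2000/svg" width="273.627mm" height="109.740mm" viewBox="0 0 273.627 109.740">
  <polygon points="147.676,85.968 132.947,81.956 125.368,68.704 129.380,53.975 142.632,46.396 157.361,50.408 164.940,63.660 160.928,78.389" fill="none" stroke="#ff0000"/>
  <polygon points="66.521,48.826 184.479,48.826 184.479,95.075 66.521,95.075" fill="none" stroke="#ff0000"/>
</svg>

Each laser-on run becomes one SVG element. Flip Y back into SVG space with y_svg = 109.740 − y_machine. Every run uses S353, so all elements get stroke `#ff0000` (engrave).

Run 1: The run returns to its start, so emit a `<polygon>` with points (Y-flipped): 147.676,85.968 132.947,81.956 125.368,68.704 129.380,53.975 142.632,46.396 157.361,50.408 164.940,63.660 160.928,78.389.

Run 2: The run returns to its start, so emit a `<polygon>` with points (Y-flipped): 66.521,48.826 184.479,48.826 184.479,95.075 66.521,95.075.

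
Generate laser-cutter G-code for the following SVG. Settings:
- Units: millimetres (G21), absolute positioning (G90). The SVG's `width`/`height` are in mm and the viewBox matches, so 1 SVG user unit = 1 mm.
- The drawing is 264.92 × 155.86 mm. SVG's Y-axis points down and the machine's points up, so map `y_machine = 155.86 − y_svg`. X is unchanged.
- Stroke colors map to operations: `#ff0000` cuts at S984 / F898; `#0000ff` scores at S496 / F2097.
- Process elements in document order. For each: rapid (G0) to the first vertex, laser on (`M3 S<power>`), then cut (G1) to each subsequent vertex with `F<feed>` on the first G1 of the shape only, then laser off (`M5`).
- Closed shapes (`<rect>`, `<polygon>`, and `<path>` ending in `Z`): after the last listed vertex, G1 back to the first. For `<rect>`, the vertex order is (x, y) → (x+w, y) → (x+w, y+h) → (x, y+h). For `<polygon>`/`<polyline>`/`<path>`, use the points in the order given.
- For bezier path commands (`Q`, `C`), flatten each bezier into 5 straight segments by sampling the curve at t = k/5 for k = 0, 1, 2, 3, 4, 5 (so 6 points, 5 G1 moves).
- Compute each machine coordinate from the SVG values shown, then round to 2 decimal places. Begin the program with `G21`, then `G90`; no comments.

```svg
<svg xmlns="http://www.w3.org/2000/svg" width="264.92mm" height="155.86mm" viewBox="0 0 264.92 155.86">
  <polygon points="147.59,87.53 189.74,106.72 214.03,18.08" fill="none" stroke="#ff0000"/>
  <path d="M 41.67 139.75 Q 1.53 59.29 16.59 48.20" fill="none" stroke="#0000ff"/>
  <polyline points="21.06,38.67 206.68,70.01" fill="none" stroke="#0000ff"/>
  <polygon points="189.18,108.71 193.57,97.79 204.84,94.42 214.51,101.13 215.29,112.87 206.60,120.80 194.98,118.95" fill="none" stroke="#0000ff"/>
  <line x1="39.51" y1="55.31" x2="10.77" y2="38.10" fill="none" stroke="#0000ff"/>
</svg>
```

G21
G90
G0 X147.59 Y68.33
M3 S984
G1 X189.74 Y49.14 F898
G1 X214.03 Y137.78
G1 X147.59 Y68.33
M5
G0 X41.67 Y16.11
M3 S496
G1 X27.82 Y45.52 F2097
G1 X18.39 Y69.38
G1 X13.37 Y87.69
G1 X12.77 Y100.45
G1 X16.59 Y107.66
M5
G0 X21.06 Y117.19
M3 S496
G1 X206.68 Y85.85 F2097
M5
G0 X189.18 Y47.15
M3 S496
G1 X193.57 Y58.07 F2097
G1 X204.84 Y61.44
G1 X214.51 Y54.73
G1 X215.29 Y42.99
G1 X206.60 Y35.06
G1 X194.98 Y36.91
G1 X189.18 Y47.15
M5
G0 X39.51 Y100.55
M3 S496
G1 X10.77 Y117.76 F2097
M5

viewBox `0 0 264.92 155.86` with mm width/height → 1 unit = 1 mm. Flip: y_m = 155.86 − y_svg.

**Shape 1** — `<polygon>` closed polygon, stroke `#ff0000` → cut (S984, F898). Machine vertices: (147.59,68.33) → (189.74,49.14) → (214.03,137.78) → (147.59,68.33). Closed: final G1 returns to the first vertex.

**Shape 2** — `<path>` quadratic bezier, stroke `#0000ff` → score (S496, F2097). Control points (SVG): P0=(41.67,139.75), P1=(1.53,59.29), P2=(16.59,48.20); sampled at t=k/5. Machine vertices: (41.67,16.11) → (27.82,45.52) → (18.39,69.38) → (13.37,87.69) → (12.77,100.45) → (16.59,107.66). Open path.

**Shape 3** — `<polyline>` line segment, stroke `#0000ff` → score (S496, F2097). Machine vertices: (21.06,117.19) → (206.68,85.85). Open path.

**Shape 4** — `<polygon>` regular polygon, stroke `#0000ff` → score (S496, F2097). Machine vertices: (189.18,47.15) → (193.57,58.07) → (204.84,61.44) → (214.51,54.73) → (215.29,42.99) → (206.60,35.06) → (194.98,36.91) → (189.18,47.15). Closed: final G1 returns to the first vertex.

**Shape 5** — `<line>` line segment, stroke `#0000ff` → score (S496, F2097). Machine vertices: (39.51,100.55) → (10.77,117.76). Open path.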